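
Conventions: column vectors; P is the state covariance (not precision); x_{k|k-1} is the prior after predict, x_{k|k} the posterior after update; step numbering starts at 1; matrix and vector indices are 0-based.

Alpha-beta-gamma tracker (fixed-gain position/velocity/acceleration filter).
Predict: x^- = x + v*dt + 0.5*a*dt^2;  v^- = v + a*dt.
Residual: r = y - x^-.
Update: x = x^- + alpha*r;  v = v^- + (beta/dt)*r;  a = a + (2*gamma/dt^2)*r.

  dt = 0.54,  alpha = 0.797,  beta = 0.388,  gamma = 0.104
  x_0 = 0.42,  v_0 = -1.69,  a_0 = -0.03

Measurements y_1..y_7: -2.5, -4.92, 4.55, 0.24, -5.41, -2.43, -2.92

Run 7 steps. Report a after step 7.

a_post = -0.7342

step 1: x_pred=-0.4970  r=-2.0030  x^+=-2.0934  v^+=-3.1454  a^+=-1.4588
step 2: x_pred=-4.0046  r=-0.9154  x^+=-4.7342  v^+=-4.5909  a^+=-2.1117
step 3: x_pred=-7.5211  r=12.0711  x^+=2.0996  v^+=2.9421  a^+=6.4987
step 4: x_pred=4.6358  r=-4.3958  x^+=1.1323  v^+=3.2929  a^+=3.3631
step 5: x_pred=3.4009  r=-8.8109  x^+=-3.6214  v^+=-1.2218  a^+=-2.9217
step 6: x_pred=-4.7071  r=2.2771  x^+=-2.8923  v^+=-1.1633  a^+=-1.2974
step 7: x_pred=-3.7096  r=0.7896  x^+=-3.0803  v^+=-1.2966  a^+=-0.7342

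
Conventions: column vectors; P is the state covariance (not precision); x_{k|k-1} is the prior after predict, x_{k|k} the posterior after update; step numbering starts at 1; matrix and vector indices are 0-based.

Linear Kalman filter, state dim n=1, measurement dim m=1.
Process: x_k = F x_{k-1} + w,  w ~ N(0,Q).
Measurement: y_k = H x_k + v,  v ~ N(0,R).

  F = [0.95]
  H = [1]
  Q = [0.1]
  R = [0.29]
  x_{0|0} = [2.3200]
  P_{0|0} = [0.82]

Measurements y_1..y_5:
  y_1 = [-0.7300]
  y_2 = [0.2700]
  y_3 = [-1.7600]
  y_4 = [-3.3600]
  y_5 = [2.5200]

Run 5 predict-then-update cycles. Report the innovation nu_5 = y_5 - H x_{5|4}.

innov = [4.2478]

step 1: x^-=[2.2040]  P^-=[0.8400]  S=[1.1300]  K=[0.7434]  nu=[-2.9340]  x^+=[0.0229]  P^+=[0.2156]
step 2: x^-=[0.0218]  P^-=[0.2946]  S=[0.5846]  K=[0.5039]  nu=[0.2482]  x^+=[0.1469]  P^+=[0.1461]
step 3: x^-=[0.1395]  P^-=[0.2319]  S=[0.5219]  K=[0.4443]  nu=[-1.8995]  x^+=[-0.7045]  P^+=[0.1289]
step 4: x^-=[-0.6693]  P^-=[0.2163]  S=[0.5063]  K=[0.4272]  nu=[-2.6907]  x^+=[-1.8188]  P^+=[0.1239]
step 5: x^-=[-1.7278]  P^-=[0.2118]  S=[0.5018]  K=[0.4221]  nu=[4.2478]  x^+=[0.0652]  P^+=[0.1224]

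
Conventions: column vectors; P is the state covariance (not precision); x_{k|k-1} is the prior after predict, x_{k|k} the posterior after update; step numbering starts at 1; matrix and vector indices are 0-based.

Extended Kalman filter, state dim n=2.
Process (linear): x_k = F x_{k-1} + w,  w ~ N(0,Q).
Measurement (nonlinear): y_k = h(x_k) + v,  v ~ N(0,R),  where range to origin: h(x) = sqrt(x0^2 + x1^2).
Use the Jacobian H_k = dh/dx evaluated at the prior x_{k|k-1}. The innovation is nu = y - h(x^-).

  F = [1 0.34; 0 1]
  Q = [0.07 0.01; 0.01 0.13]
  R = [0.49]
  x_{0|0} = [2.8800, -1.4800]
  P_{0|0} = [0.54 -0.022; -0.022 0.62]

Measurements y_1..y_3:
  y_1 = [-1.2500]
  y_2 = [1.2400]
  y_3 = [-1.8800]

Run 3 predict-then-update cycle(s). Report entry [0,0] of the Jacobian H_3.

step 1: x^-=[2.3768, -1.4800]  P^-=[0.6667 0.1988; 0.1988 0.7500]  H_jac=[0.8489 -0.5286]  S=[1.0016]  K=[0.4601; -0.2273]  nu=[-4.0499]  x^+=[0.5132, -0.5594]  P^+=[0.4546 0.3036; 0.3036 0.6982]
step 2: x^-=[0.3230, -0.5594]  P^-=[0.8118 0.5510; 0.5510 0.8282]  H_jac=[0.5001 -0.8660]  S=[0.8369]  K=[-0.0850; -0.5278]  nu=[0.5941]  x^+=[0.2726, -0.8729]  P^+=[0.8057 0.5134; 0.5134 0.5951]
step 3: x^-=[-0.0242, -0.8729]  P^-=[1.2937 0.7258; 0.7258 0.7251]  H_jac=[-0.0277 -0.9996]  S=[1.2558]  K=[-0.6063; -0.5932]  nu=[-2.7532]  x^+=[1.6450, 0.7604]  P^+=[0.8321 0.2741; 0.2741 0.2832]

H_jac[0,0] = -0.0277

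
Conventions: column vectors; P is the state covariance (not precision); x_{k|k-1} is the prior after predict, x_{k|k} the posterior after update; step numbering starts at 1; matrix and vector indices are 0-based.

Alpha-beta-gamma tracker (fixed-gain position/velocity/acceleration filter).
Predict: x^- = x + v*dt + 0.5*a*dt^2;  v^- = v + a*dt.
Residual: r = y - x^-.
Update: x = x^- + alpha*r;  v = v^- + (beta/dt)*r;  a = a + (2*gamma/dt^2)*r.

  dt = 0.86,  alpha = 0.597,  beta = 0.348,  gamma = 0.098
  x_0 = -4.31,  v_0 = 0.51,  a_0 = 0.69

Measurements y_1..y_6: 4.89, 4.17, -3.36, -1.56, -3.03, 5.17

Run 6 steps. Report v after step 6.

v_post = -2.2043

step 1: x_pred=-3.6162  r=8.5062  x^+=1.4620  v^+=4.5455  a^+=2.9442
step 2: x_pred=6.4599  r=-2.2899  x^+=5.0928  v^+=6.1509  a^+=2.3374
step 3: x_pred=11.2470  r=-14.6070  x^+=2.5266  v^+=2.2503  a^+=-1.5336
step 4: x_pred=3.8948  r=-5.4548  x^+=0.6383  v^+=-1.2758  a^+=-2.9791
step 5: x_pred=-1.5606  r=-1.4694  x^+=-2.4378  v^+=-4.4325  a^+=-3.3685
step 6: x_pred=-7.4954  r=12.6654  x^+=0.0658  v^+=-2.2043  a^+=-0.0121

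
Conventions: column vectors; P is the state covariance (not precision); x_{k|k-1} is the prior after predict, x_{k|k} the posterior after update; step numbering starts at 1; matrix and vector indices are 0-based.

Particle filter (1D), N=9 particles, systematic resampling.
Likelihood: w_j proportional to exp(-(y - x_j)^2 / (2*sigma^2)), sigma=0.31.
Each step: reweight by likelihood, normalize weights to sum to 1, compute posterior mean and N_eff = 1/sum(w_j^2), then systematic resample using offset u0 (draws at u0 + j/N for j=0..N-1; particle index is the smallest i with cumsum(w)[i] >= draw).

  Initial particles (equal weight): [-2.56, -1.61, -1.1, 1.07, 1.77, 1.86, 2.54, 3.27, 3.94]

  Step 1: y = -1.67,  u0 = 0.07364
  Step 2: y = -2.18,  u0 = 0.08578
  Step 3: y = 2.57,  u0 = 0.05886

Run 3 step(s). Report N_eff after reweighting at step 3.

N_eff = 9.0000

step 1: w=[0.0137, 0.8302, 0.1560, 0.0000, 0.0000, 0.0000, 0.0000, 0.0000, 0.0000]  mean=-1.5435  Neff=1.4009  idx=[1, 1, 1, 1, 1, 1, 1, 2, 2]
step 2: w=[0.1423, 0.1423, 0.1423, 0.1423, 0.1423, 0.1423, 0.1423, 0.0018, 0.0018]  mean=-1.6082  Neff=7.0500  idx=[0, 1, 2, 2, 3, 4, 5, 6, 6]
step 3: w=[0.1111, 0.1111, 0.1111, 0.1111, 0.1111, 0.1111, 0.1111, 0.1111, 0.1111]  mean=-1.6100  Neff=9.0000  idx=[0, 1, 2, 3, 4, 5, 6, 7, 8]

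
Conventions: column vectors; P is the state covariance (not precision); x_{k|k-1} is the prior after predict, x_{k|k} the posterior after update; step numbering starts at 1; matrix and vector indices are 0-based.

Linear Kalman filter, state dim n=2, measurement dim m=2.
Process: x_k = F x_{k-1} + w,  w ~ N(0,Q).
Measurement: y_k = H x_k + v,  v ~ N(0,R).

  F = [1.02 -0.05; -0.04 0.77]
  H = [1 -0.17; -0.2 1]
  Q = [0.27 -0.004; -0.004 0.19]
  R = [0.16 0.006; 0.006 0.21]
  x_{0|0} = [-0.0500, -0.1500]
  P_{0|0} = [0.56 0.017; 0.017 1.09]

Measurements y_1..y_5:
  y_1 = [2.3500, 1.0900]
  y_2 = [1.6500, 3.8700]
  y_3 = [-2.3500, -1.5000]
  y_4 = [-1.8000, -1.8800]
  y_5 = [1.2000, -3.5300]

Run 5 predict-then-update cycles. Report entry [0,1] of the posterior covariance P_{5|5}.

step 1: x^-=[-0.0435, -0.1135]  P^-=[0.8536 -0.0554; -0.0554 0.8361]  S=[1.0566 -0.3642; -0.3642 1.1024]  K=[0.8419 0.0730; 0.0879 0.7975]  nu=[2.3742, 1.1948]  x^+=[2.0427, 1.0480]  P^+=[0.1435 0.0491; 0.0491 0.1778]
step 2: x^-=[2.0311, 0.7253]  P^-=[0.4147 0.0219; 0.0219 0.2926]  S=[0.5757 -0.1040; -0.1040 0.5104]  K=[0.7187 0.0269; 0.0558 0.5761]  nu=[-0.2578, 3.5509]  x^+=[1.9415, 2.7565]  P^+=[0.1210 0.0342; 0.0342 0.1281]
step 3: x^-=[1.8425, 2.0448]  P^-=[0.3927 0.0130; 0.0130 0.2641]  S=[0.5559 -0.1040; -0.1040 0.4846]  K=[0.7055 0.0162; 0.0454 0.5493]  nu=[-3.8449, -3.1763]  x^+=[-0.9212, 0.1254]  P^+=[0.1183 0.0313; 0.0313 0.1219]
step 4: x^-=[-0.9459, 0.1334]  P^-=[0.3902 0.0111; 0.0111 0.2605]  S=[0.5539 -0.1048; -0.1048 0.4817]  K=[0.7037 0.0142; 0.0434 0.5457]  nu=[-0.8314, -2.2026]  x^+=[-1.5622, -1.1046]  P^+=[0.1179 0.0308; 0.0308 0.1210]
step 5: x^-=[-1.5383, -0.7880]  P^-=[0.3898 0.0108; 0.0108 0.2600]  S=[0.5537 -0.1050; -0.1050 0.4813]  K=[0.7034 0.0139; 0.0430 0.5452]  nu=[2.6043, -3.0496]  x^+=[0.2512, -2.3385]  P^+=[0.1178 0.0307; 0.0307 0.1209]

P_post[0,1] = 0.0307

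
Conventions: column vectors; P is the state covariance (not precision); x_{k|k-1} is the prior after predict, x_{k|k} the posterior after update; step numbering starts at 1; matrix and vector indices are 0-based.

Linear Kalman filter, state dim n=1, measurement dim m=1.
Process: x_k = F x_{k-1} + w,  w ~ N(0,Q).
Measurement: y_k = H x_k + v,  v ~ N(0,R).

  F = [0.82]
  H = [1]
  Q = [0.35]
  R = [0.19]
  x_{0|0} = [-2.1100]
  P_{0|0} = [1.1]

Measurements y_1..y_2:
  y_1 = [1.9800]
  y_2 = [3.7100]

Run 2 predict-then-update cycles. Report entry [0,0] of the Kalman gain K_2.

K[0,0] = 0.7071

step 1: x^-=[-1.7302]  P^-=[1.0896]  S=[1.2796]  K=[0.8515]  nu=[3.7102]  x^+=[1.4291]  P^+=[0.1618]
step 2: x^-=[1.1719]  P^-=[0.4588]  S=[0.6488]  K=[0.7071]  nu=[2.5381]  x^+=[2.9667]  P^+=[0.1344]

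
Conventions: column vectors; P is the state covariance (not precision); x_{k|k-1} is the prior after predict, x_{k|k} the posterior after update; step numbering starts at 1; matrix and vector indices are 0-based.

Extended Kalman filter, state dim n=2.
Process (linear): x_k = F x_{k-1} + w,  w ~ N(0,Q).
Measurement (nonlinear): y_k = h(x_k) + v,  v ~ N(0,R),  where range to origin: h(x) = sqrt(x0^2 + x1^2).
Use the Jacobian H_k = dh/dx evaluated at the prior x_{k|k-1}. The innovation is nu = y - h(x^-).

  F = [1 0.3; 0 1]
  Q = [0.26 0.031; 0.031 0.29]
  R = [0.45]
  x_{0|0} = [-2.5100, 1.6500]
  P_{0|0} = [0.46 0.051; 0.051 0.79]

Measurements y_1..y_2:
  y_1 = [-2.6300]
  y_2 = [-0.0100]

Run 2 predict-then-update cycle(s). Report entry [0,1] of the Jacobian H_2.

step 1: x^-=[-2.0150, 1.6500]  P^-=[0.8217 0.3190; 0.3190 1.0800]  H_jac=[-0.7737 0.6336]  S=[1.0626]  K=[-0.4081; 0.4116]  nu=[-5.2344]  x^+=[0.1211, -0.5047]  P^+=[0.6447 0.4975; 0.4975 0.8999]
step 2: x^-=[-0.0303, -0.5047]  P^-=[1.2842 0.7985; 0.7985 1.1899]  H_jac=[-0.0600 -0.9982]  S=[1.7360]  K=[-0.5035; -0.7118]  nu=[-0.5156]  x^+=[0.2293, -0.1377]  P^+=[0.8441 0.1763; 0.1763 0.3103]

H_jac[0,1] = -0.9982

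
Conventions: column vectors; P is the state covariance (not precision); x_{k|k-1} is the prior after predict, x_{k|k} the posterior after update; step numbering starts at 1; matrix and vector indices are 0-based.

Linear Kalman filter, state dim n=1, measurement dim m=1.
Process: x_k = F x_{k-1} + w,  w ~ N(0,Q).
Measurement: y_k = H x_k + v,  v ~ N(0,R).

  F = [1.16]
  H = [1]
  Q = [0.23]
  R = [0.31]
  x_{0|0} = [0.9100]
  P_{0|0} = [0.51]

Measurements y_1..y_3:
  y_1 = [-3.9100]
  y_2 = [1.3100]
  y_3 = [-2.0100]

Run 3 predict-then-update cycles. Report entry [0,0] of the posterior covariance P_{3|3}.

step 1: x^-=[1.0556]  P^-=[0.9163]  S=[1.2263]  K=[0.7472]  nu=[-4.9656]  x^+=[-2.6547]  P^+=[0.2316]
step 2: x^-=[-3.0794]  P^-=[0.5417]  S=[0.8517]  K=[0.6360]  nu=[4.3894]  x^+=[-0.2877]  P^+=[0.1972]
step 3: x^-=[-0.3337]  P^-=[0.4953]  S=[0.8053]  K=[0.6151]  nu=[-1.6763]  x^+=[-1.3647]  P^+=[0.1907]

P_post[0,0] = 0.1907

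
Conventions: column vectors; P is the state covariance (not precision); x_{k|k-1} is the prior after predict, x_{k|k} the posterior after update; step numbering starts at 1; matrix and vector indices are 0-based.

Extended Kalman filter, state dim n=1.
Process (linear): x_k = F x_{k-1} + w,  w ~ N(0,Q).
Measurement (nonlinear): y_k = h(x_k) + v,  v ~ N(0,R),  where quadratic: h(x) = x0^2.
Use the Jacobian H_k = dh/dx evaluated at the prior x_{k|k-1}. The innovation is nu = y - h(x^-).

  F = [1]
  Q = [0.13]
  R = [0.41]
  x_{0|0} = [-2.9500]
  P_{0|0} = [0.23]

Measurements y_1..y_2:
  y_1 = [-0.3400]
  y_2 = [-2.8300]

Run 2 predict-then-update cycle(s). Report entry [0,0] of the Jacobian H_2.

step 1: x^-=[-2.9500]  P^-=[0.3600]  H_jac=[-5.9000]  S=[12.9416]  K=[-0.1641]  nu=[-9.0425]  x^+=[-1.4659]  P^+=[0.0114]
step 2: x^-=[-1.4659]  P^-=[0.1414]  H_jac=[-2.9319]  S=[1.6255]  K=[-0.2550]  nu=[-4.9789]  x^+=[-0.1961]  P^+=[0.0357]

H_jac[0,0] = -2.9319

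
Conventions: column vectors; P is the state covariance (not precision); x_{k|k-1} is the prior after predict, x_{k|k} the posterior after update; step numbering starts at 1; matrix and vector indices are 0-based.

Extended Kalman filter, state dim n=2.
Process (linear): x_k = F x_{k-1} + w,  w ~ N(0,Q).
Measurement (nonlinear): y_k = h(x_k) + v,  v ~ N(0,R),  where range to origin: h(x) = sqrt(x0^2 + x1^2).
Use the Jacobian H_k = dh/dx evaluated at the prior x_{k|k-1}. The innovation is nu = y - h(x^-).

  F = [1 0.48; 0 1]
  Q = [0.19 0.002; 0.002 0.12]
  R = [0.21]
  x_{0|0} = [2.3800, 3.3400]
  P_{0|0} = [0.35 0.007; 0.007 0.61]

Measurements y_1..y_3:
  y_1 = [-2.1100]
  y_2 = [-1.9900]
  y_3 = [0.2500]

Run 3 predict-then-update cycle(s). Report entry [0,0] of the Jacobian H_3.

step 1: x^-=[3.9832, 3.3400]  P^-=[0.6873 0.3018; 0.3018 0.7300]  H_jac=[0.7663 0.6425]  S=[1.2121]  K=[0.5945; 0.5778]  nu=[-7.3082]  x^+=[-0.3613, -0.8824]  P^+=[0.2589 -0.1145; -0.1145 0.3254]
step 2: x^-=[-0.7848, -0.8824]  P^-=[0.4140 0.0437; 0.0437 0.4454]  H_jac=[-0.6646 -0.7472]  S=[0.6849]  K=[-0.4493; -0.5283]  nu=[-3.1710]  x^+=[0.6400, 0.7928]  P^+=[0.2757 -0.1189; -0.1189 0.2542]
step 3: x^-=[1.0206, 0.7928]  P^-=[0.4101 0.0051; 0.0051 0.3742]  H_jac=[0.7897 0.6135]  S=[0.6116]  K=[0.5347; 0.3820]  nu=[-1.0423]  x^+=[0.4632, 0.3946]  P^+=[0.2353 -0.1198; -0.1198 0.2850]

H_jac[0,0] = 0.7897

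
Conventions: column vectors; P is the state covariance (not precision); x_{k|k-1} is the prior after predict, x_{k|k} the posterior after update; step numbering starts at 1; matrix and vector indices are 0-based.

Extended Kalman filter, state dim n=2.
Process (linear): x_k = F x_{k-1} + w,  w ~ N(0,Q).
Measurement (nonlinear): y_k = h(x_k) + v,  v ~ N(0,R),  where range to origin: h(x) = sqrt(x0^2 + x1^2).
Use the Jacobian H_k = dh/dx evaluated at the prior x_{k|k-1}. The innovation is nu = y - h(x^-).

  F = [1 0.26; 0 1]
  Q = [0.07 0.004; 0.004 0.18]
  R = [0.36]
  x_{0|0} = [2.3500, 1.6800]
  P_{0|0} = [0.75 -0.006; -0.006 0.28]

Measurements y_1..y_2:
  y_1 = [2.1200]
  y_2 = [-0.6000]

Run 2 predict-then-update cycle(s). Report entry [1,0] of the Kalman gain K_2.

step 1: x^-=[2.7868, 1.6800]  P^-=[0.8358 0.0708; 0.0708 0.4600]  H_jac=[0.8564 0.5163]  S=[1.1582]  K=[0.6496; 0.2574]  nu=[-1.1340]  x^+=[2.0502, 1.3881]  P^+=[0.3471 -0.1229; -0.1229 0.3833]
step 2: x^-=[2.4111, 1.3881]  P^-=[0.3791 -0.0192; -0.0192 0.5633]  H_jac=[0.8666 0.4989]  S=[0.7684]  K=[0.4152; 0.3441]  nu=[-3.3821]  x^+=[1.0070, 0.2243]  P^+=[0.2467 -0.1290; -0.1290 0.4723]

K[1,0] = 0.3441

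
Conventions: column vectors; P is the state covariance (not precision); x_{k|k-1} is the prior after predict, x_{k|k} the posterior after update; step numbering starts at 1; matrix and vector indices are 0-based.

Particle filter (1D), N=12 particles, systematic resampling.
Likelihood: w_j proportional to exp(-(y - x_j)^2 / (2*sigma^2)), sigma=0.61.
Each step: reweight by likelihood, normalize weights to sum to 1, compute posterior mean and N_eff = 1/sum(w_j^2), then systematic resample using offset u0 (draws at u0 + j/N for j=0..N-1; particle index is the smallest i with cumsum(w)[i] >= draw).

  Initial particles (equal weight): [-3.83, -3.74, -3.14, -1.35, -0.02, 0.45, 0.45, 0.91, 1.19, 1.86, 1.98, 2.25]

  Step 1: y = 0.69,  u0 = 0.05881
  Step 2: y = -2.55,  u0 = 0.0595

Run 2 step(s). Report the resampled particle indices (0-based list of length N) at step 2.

resampled_idx = [0, 0, 0, 0, 0, 0, 0, 0, 0, 0, 1, 5]

step 1: w=[0.0000, 0.0000, 0.0000, 0.0009, 0.1176, 0.2143, 0.2143, 0.2170, 0.1655, 0.0368, 0.0247, 0.0088]  mean=0.7210  Neff=5.4874  idx=[4, 5, 5, 5, 6, 6, 7, 7, 7, 8, 8, 10]
step 2: w=[0.8666, 0.0264, 0.0264, 0.0264, 0.0264, 0.0264, 0.0005, 0.0005, 0.0005, 0.0000, 0.0000, 0.0000]  mean=0.0434  Neff=1.3253  idx=[0, 0, 0, 0, 0, 0, 0, 0, 0, 0, 1, 5]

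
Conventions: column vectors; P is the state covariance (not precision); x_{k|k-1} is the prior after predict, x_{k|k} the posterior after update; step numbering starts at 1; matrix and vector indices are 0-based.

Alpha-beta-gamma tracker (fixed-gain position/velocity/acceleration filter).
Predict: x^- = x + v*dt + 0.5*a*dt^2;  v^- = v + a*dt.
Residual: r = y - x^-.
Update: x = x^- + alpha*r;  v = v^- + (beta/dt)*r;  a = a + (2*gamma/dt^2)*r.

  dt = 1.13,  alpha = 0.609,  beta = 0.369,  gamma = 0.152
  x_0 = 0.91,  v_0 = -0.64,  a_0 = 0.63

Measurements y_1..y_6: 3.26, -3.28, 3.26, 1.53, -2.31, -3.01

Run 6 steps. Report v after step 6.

step 1: x_pred=0.5890  r=2.6710  x^+=2.2156  v^+=0.9441  a^+=1.2659
step 2: x_pred=4.0907  r=-7.3707  x^+=-0.3981  v^+=-0.0323  a^+=-0.4889
step 3: x_pred=-0.7467  r=4.0067  x^+=1.6934  v^+=0.7236  a^+=0.4650
step 4: x_pred=2.8079  r=-1.2779  x^+=2.0297  v^+=0.8318  a^+=0.1608
step 5: x_pred=3.0722  r=-5.3822  x^+=-0.2056  v^+=-0.7441  a^+=-1.1206
step 6: x_pred=-1.7619  r=-1.2481  x^+=-2.5220  v^+=-2.4180  a^+=-1.4178

v_post = -2.4180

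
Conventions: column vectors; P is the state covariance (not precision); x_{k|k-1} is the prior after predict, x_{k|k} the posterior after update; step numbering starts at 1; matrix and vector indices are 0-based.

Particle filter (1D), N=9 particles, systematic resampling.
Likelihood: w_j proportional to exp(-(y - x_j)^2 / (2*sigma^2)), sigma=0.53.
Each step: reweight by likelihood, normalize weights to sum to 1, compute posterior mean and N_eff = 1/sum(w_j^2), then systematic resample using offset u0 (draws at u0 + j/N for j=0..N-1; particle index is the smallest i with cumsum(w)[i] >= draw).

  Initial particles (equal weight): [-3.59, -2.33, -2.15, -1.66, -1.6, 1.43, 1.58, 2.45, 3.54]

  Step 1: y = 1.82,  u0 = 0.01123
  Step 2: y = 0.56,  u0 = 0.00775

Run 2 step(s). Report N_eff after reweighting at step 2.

step 1: w=[0.0000, 0.0000, 0.0000, 0.0000, 0.0000, 0.3525, 0.4171, 0.2280, 0.0024]  mean=1.7302  Neff=2.8553  idx=[5, 5, 5, 5, 6, 6, 6, 7, 7]
step 2: w=[0.1717, 0.1717, 0.1717, 0.1717, 0.1037, 0.1037, 0.1037, 0.0011, 0.0011]  mean=1.4790  Neff=6.6604  idx=[0, 0, 1, 1, 2, 3, 3, 4, 6]

N_eff = 6.6604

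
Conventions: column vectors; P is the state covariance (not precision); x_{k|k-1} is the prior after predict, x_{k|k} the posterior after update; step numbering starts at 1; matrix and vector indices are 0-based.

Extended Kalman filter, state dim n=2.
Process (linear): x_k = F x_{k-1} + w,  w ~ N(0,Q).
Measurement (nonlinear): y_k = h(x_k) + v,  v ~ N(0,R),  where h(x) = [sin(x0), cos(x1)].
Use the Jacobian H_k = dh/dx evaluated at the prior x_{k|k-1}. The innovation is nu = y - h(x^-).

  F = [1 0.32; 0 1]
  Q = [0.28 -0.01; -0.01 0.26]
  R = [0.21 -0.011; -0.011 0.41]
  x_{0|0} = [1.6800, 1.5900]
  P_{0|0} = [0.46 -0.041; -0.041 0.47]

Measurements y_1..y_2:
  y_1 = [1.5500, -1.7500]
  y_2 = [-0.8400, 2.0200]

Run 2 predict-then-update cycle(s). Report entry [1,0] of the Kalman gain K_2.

step 1: x^-=[2.1888, 1.5900]  P^-=[0.7619 0.0994; 0.0994 0.7300]  H_jac=[-0.5794 0.0000; 0.0000 -0.9998]  S=[0.4658 0.0466; 0.0466 1.1397]  K=[-0.9429 -0.0487; -0.0598 -0.6379]  nu=[0.7350, -1.7308]  x^+=[1.5800, 2.6502]  P^+=[0.3408 0.0096; 0.0096 0.2609]
step 2: x^-=[2.4281, 2.6502]  P^-=[0.6537 0.0831; 0.0831 0.5209]  H_jac=[-0.7561 0.0000; 0.0000 -0.4719]  S=[0.5837 0.0186; 0.0186 0.5260]  K=[-0.8453 -0.0446; -0.0928 -0.4641]  nu=[-1.4945, 2.9017]  x^+=[3.5621, 1.4423]  P^+=[0.2341 0.0190; 0.0190 0.4010]

K[1,0] = -0.0928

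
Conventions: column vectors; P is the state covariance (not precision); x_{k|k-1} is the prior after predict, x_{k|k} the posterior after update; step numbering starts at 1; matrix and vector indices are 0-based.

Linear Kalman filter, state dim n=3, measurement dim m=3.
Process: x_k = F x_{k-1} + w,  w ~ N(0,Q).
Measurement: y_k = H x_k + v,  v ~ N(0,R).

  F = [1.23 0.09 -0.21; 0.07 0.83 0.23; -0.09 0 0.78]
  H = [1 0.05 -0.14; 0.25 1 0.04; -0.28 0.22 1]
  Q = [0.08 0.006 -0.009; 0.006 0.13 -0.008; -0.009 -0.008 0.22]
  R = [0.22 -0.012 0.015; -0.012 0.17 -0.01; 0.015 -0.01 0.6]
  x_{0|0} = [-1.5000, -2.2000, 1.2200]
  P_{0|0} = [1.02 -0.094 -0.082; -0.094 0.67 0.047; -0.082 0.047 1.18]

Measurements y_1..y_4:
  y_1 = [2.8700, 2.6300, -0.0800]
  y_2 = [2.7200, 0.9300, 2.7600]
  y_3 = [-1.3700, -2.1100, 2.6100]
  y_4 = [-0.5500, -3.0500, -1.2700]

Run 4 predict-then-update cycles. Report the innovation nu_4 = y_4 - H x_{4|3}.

step 1: x^-=[-2.2992, -1.6504, 1.0866]  P^-=[1.7004 -0.0389 -0.3914; -0.0389 0.6634 0.2319; -0.3914 0.2319 0.9577]  S=[2.0433 0.3676 -0.9981; 0.3676 0.9325 0.2045; -0.9981 0.2045 2.0491]  K=[0.8286 0.0777 -0.0316; -0.1279 0.7498 0.0526; -0.0002 0.0668 0.5390]  nu=[5.4038, 4.8117, -1.4473]  x^+=[2.5982, 1.1903, 0.6268]  P^+=[0.1911 -0.0465 0.0564; -0.0465 0.1410 -0.0219; 0.0564 -0.0219 0.3433]
step 2: x^-=[3.1713, 1.3140, 0.2550]  P^-=[0.3468 -0.0128 -0.0324; -0.0128 0.2343 0.0436; -0.0324 0.0436 0.4225]  S=[0.5829 0.0649 -0.1741; 0.0649 0.4231 0.0733; -0.1741 0.0733 1.0999]  K=[0.5817 0.0883 -0.0341; -0.0609 0.5521 0.0433; -0.0438 0.0630 0.3899]  nu=[-0.4813, -1.1870, 3.1039]  x^+=[2.6808, 0.8224, 1.4116]  P^+=[0.1319 -0.0258 0.0300; -0.0258 0.1010 -0.0099; 0.0300 -0.0099 0.2433]
step 3: x^-=[3.0750, 1.1949, 0.8598]  P^-=[0.2702 -0.0038 -0.0346; -0.0038 0.2073 0.0314; -0.0346 0.0314 0.3649]  S=[0.5068 0.0555 -0.1456; 0.0555 0.3947 0.0555; -0.1456 0.0555 1.0297]  K=[0.5213 0.0902 -0.0390; -0.0414 0.5260 0.0416; -0.0691 0.0539 0.3578]  nu=[-4.3843, -4.1080, 2.3483]  x^+=[0.3271, -0.6867, 1.7812]  P^+=[0.1170 -0.0206 0.0208; -0.0206 0.0950 -0.0076; 0.0208 -0.0076 0.2206]
step 4: x^-=[-0.0336, -0.1373, 1.3599]  P^-=[0.2524 -0.0019 -0.0381; -0.0019 0.2030 0.0282; -0.0381 0.0282 0.3522]  S=[0.4899 0.0533 -0.1422; 0.0533 0.3899 0.0508; -0.1422 0.0508 1.0158]  K=[0.5042 0.0895 -0.0414; -0.0361 0.5220 0.0411; -0.0794 0.0492 0.3498]  nu=[-0.3192, -2.9587, -2.6091]  x^+=[-0.3514, -1.7772, 0.3272]  P^+=[0.1127 -0.0193 0.0176; -0.0193 0.0939 -0.0072; 0.0176 -0.0072 0.2147]

innov = [-0.3192, -2.9587, -2.6091]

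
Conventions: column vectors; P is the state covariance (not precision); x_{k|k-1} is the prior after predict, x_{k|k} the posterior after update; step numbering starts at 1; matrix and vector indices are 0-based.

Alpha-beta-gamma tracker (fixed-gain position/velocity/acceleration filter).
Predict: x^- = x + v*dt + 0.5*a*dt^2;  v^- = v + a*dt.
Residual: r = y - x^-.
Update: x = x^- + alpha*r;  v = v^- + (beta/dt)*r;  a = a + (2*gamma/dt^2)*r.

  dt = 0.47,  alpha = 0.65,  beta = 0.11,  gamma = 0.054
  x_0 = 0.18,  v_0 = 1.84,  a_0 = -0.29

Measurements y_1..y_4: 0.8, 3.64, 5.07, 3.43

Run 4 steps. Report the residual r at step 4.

resid = -2.5364

step 1: x_pred=1.0128  r=-0.2128  x^+=0.8745  v^+=1.6539  a^+=-0.3940
step 2: x_pred=1.6083  r=2.0317  x^+=2.9289  v^+=1.9442  a^+=0.5993
step 3: x_pred=3.9089  r=1.1611  x^+=4.6636  v^+=2.4976  a^+=1.1670
step 4: x_pred=5.9664  r=-2.5364  x^+=4.3177  v^+=2.4525  a^+=-0.0731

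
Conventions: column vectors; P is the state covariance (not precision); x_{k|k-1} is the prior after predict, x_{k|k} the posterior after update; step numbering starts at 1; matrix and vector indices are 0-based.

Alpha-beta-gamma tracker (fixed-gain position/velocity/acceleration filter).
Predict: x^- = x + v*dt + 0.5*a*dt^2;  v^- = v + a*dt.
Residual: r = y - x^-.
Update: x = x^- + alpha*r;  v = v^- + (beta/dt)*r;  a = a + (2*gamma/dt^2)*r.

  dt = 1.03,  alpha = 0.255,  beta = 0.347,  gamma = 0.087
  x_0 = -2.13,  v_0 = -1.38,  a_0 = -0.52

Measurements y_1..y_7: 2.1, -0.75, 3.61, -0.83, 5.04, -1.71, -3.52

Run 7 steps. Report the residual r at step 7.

resid = -8.2727

step 1: x_pred=-3.8272  r=5.9272  x^+=-2.3158  v^+=0.0812  a^+=0.4521
step 2: x_pred=-1.9923  r=1.2423  x^+=-1.6755  v^+=0.9655  a^+=0.6559
step 3: x_pred=-0.3332  r=3.9432  x^+=0.6723  v^+=2.9694  a^+=1.3026
step 4: x_pred=4.4218  r=-5.2518  x^+=3.0826  v^+=2.5418  a^+=0.4412
step 5: x_pred=5.9347  r=-0.8947  x^+=5.7066  v^+=2.6949  a^+=0.2945
step 6: x_pred=8.6385  r=-10.3485  x^+=5.9996  v^+=-0.4882  a^+=-1.4028
step 7: x_pred=4.7527  r=-8.2727  x^+=2.6432  v^+=-4.7200  a^+=-2.7596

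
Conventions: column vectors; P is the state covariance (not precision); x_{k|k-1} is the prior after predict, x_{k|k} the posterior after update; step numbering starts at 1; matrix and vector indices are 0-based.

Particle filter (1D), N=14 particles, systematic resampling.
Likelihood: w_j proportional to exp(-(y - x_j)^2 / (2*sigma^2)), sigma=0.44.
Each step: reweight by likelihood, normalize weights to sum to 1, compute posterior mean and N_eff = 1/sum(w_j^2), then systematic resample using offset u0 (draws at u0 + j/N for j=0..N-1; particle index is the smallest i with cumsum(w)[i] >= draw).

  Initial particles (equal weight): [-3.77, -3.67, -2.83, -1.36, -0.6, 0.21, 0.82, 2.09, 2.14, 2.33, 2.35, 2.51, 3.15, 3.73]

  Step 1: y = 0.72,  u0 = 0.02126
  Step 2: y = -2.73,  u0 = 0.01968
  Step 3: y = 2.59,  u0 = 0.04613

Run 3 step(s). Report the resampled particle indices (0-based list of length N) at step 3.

resampled_idx = [0, 1, 2, 3, 4, 5, 6, 7, 8, 9, 10, 11, 12, 13]

step 1: w=[0.0000, 0.0000, 0.0000, 0.0000, 0.0073, 0.3378, 0.6444, 0.0052, 0.0036, 0.0008, 0.0007, 0.0002, 0.0000, 0.0000]  mean=0.6175  Neff=1.8889  idx=[5, 5, 5, 5, 5, 6, 6, 6, 6, 6, 6, 6, 6, 6]
step 2: w=[0.2000, 0.2000, 0.2000, 0.2000, 0.2000, 0.0000, 0.0000, 0.0000, 0.0000, 0.0000, 0.0000, 0.0000, 0.0000, 0.0000]  mean=0.2100  Neff=5.0007  idx=[0, 0, 0, 1, 1, 1, 2, 2, 2, 3, 3, 4, 4, 4]
step 3: w=[0.0714, 0.0714, 0.0714, 0.0714, 0.0714, 0.0714, 0.0714, 0.0714, 0.0714, 0.0714, 0.0714, 0.0714, 0.0714, 0.0714]  mean=0.2100  Neff=14.0000  idx=[0, 1, 2, 3, 4, 5, 6, 7, 8, 9, 10, 11, 12, 13]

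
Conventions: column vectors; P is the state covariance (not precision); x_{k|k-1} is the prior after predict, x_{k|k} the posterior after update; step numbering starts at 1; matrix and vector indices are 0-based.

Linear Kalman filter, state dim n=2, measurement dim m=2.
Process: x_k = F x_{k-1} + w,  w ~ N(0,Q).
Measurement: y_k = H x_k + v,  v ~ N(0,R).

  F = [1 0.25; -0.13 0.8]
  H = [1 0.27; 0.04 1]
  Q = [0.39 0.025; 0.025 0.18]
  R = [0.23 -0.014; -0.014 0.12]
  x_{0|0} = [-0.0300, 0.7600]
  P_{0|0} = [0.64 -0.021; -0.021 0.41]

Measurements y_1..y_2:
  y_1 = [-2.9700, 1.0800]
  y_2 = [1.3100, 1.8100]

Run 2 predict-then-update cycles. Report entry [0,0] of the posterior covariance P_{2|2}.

step 1: x^-=[0.1600, 0.6119]  P^-=[1.0451 0.0077; 0.0077 0.4576]  S=[1.3126 0.1591; 0.1591 0.5799]  K=[0.8145 -0.1382; 0.0044 0.7884]  nu=[-3.2952, 0.4617]  x^+=[-2.5879, 0.9614]  P^+=[0.1990 -0.0359; -0.0359 0.0960]
step 2: x^-=[-2.3475, 1.1056]  P^-=[0.5770 -0.0093; -0.0093 0.2523]  S=[0.8204 0.0678; 0.0678 0.3725]  K=[0.7079 -0.0918; 0.0161 0.6734]  nu=[3.3590, 0.7983]  x^+=[-0.0431, 1.6971]  P^+=[0.1716 -0.0278; -0.0278 0.0817]

P_post[0,0] = 0.1716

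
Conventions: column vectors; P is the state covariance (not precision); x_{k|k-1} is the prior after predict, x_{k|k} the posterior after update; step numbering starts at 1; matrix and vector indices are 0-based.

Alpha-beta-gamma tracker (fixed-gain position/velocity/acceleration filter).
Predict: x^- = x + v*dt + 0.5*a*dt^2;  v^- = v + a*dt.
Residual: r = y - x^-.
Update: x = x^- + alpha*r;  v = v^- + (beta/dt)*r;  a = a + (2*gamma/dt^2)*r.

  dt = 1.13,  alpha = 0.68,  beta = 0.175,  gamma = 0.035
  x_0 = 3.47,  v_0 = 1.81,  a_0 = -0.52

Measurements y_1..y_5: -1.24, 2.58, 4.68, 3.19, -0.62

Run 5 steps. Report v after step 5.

v_post = -2.0653

step 1: x_pred=5.1833  r=-6.4233  x^+=0.8155  v^+=0.2276  a^+=-0.8721
step 2: x_pred=0.5159  r=2.0641  x^+=1.9195  v^+=-0.4382  a^+=-0.7590
step 3: x_pred=0.9398  r=3.7402  x^+=3.4831  v^+=-0.7166  a^+=-0.5539
step 4: x_pred=2.3197  r=0.8703  x^+=2.9115  v^+=-1.2078  a^+=-0.5062
step 5: x_pred=1.2235  r=-1.8435  x^+=-0.0301  v^+=-2.0653  a^+=-0.6073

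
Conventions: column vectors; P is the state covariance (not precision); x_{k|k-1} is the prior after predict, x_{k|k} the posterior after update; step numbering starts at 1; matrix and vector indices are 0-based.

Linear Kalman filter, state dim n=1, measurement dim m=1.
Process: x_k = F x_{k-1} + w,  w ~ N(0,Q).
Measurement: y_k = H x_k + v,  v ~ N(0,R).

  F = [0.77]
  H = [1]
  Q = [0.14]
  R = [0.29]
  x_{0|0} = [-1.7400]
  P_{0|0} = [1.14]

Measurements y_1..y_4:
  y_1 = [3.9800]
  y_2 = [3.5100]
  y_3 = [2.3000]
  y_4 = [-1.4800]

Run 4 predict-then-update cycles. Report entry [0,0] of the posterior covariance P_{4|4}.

P_post[0,0] = 0.1233

step 1: x^-=[-1.3398]  P^-=[0.8159]  S=[1.1059]  K=[0.7378]  nu=[5.3198]  x^+=[2.5850]  P^+=[0.2140]
step 2: x^-=[1.9904]  P^-=[0.2669]  S=[0.5569]  K=[0.4792]  nu=[1.5196]  x^+=[2.7186]  P^+=[0.1390]
step 3: x^-=[2.0934]  P^-=[0.2224]  S=[0.5124]  K=[0.4340]  nu=[0.2066]  x^+=[2.1830]  P^+=[0.1259]
step 4: x^-=[1.6809]  P^-=[0.2146]  S=[0.5046]  K=[0.4253]  nu=[-3.1609]  x^+=[0.3365]  P^+=[0.1233]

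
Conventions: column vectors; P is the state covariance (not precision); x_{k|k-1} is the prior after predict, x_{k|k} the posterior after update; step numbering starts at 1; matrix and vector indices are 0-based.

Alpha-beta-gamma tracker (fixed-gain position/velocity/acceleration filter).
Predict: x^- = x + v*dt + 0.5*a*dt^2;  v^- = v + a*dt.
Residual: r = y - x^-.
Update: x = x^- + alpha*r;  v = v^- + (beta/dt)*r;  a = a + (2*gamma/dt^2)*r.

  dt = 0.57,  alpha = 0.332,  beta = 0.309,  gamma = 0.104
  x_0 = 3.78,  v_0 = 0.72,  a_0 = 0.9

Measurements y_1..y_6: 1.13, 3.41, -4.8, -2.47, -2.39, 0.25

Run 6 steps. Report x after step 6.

step 1: x_pred=4.3366  r=-3.2066  x^+=3.2720  v^+=-0.5053  a^+=-1.1529
step 2: x_pred=2.7967  r=0.6133  x^+=3.0003  v^+=-0.8300  a^+=-0.7602
step 3: x_pred=2.4037  r=-7.2037  x^+=0.0121  v^+=-5.1685  a^+=-5.3720
step 4: x_pred=-3.8066  r=1.3366  x^+=-3.3629  v^+=-7.5059  a^+=-4.5163
step 5: x_pred=-8.3749  r=5.9849  x^+=-6.3879  v^+=-6.8358  a^+=-0.6848
step 6: x_pred=-10.3956  r=10.6456  x^+=-6.8612  v^+=-1.4551  a^+=6.1305

x_post = -6.8612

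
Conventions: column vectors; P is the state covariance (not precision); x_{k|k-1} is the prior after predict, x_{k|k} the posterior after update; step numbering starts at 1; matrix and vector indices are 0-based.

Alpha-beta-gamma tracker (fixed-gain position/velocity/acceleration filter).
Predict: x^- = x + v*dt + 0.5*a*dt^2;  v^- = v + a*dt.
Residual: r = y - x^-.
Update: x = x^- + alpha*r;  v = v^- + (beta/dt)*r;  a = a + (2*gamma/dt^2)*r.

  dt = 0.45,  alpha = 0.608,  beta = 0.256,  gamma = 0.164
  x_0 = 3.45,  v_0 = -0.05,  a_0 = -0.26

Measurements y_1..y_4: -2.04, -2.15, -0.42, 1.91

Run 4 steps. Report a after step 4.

step 1: x_pred=3.4012  r=-5.4412  x^+=0.0929  v^+=-3.2624  a^+=-9.0734
step 2: x_pred=-2.2938  r=0.1438  x^+=-2.2064  v^+=-7.2636  a^+=-8.8404
step 3: x_pred=-6.3701  r=5.9501  x^+=-2.7524  v^+=-7.8568  a^+=0.7973
step 4: x_pred=-6.2073  r=8.1173  x^+=-1.2720  v^+=-2.8802  a^+=13.9453

a_post = 13.9453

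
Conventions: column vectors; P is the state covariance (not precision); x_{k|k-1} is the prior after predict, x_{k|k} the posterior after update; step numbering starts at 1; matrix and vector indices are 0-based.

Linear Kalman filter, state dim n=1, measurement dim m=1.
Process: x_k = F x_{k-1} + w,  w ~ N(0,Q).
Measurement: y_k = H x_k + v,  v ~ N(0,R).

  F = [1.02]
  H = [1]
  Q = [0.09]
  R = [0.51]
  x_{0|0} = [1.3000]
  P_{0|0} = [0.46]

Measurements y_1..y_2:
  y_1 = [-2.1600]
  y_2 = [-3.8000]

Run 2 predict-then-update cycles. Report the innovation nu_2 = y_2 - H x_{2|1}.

step 1: x^-=[1.3260]  P^-=[0.5686]  S=[1.0786]  K=[0.5272]  nu=[-3.4860]  x^+=[-0.5117]  P^+=[0.2689]
step 2: x^-=[-0.5219]  P^-=[0.3697]  S=[0.8797]  K=[0.4203]  nu=[-3.2781]  x^+=[-1.8996]  P^+=[0.2143]

innov = [-3.2781]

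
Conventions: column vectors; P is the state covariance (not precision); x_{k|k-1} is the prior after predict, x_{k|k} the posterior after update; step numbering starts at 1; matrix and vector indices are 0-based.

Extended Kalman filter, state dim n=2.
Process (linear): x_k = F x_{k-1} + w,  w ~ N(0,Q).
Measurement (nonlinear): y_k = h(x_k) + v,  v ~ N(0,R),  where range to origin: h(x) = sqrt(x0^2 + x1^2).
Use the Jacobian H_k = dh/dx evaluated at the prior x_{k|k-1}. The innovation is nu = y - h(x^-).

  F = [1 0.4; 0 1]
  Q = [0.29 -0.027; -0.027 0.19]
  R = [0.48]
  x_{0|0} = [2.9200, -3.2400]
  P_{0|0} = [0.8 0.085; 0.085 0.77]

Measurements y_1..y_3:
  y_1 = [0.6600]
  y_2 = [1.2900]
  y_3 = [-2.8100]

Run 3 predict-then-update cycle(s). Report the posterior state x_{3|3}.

x_post = [3.1405, 0.9593]

step 1: x^-=[1.6240, -3.2400]  P^-=[1.2812 0.3660; 0.3660 0.9600]  H_jac=[0.4481 -0.8940]  S=[1.2113]  K=[0.2038; -0.5731]  nu=[-2.9642]  x^+=[1.0198, -1.5411]  P^+=[1.2309 0.5075; 0.5075 0.5621]
step 2: x^-=[0.4033, -1.5411]  P^-=[2.0168 0.7054; 0.7054 0.7521]  H_jac=[0.2532 -0.9674]  S=[0.9676]  K=[-0.1775; -0.5674]  nu=[-0.3030]  x^+=[0.4571, -1.3692]  P^+=[1.9863 0.6079; 0.6079 0.4406]
step 3: x^-=[-0.0906, -1.3692]  P^-=[2.8332 0.7572; 0.7572 0.6306]  H_jac=[-0.0660 -0.9978]  S=[1.2199]  K=[-0.7726; -0.5568]  nu=[-4.1822]  x^+=[3.1405, 0.9593]  P^+=[2.1050 0.2324; 0.2324 0.2525]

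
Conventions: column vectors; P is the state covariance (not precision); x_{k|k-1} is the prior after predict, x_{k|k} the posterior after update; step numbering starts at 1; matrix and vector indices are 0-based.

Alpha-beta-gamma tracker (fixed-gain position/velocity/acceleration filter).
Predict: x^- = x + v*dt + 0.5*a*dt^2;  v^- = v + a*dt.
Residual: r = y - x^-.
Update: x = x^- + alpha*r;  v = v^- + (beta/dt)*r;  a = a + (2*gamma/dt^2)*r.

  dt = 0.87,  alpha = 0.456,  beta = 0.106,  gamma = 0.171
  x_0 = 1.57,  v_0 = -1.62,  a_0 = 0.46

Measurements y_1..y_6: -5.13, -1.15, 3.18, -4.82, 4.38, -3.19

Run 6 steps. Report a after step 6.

a_post = 1.5083

step 1: x_pred=0.3347  r=-5.4647  x^+=-2.1572  v^+=-1.8856  a^+=-2.0092
step 2: x_pred=-4.5581  r=3.4081  x^+=-3.0040  v^+=-3.2184  a^+=-0.4693
step 3: x_pred=-5.9816  r=9.1616  x^+=-1.8039  v^+=-2.5104  a^+=3.6703
step 4: x_pred=-2.5989  r=-2.2211  x^+=-3.6117  v^+=0.4122  a^+=2.6667
step 5: x_pred=-2.2439  r=6.6239  x^+=0.7766  v^+=3.5393  a^+=5.6597
step 6: x_pred=5.9977  r=-9.1877  x^+=1.8081  v^+=7.3438  a^+=1.5083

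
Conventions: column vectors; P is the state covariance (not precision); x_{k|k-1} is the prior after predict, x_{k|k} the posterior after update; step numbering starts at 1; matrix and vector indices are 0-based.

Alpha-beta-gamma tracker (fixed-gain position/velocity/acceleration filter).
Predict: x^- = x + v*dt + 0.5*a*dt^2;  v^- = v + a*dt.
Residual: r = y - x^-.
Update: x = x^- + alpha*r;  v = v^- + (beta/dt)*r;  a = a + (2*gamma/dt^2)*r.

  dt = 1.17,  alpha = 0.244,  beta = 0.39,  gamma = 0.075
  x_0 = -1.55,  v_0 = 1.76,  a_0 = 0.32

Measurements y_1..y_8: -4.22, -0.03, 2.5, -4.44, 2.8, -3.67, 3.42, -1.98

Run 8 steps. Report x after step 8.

x_post = -1.3332

step 1: x_pred=0.7282  r=-4.9482  x^+=-0.4791  v^+=0.4850  a^+=-0.2222
step 2: x_pred=-0.0638  r=0.0338  x^+=-0.0555  v^+=0.2363  a^+=-0.2185
step 3: x_pred=0.0713  r=2.4287  x^+=0.6639  v^+=0.7902  a^+=0.0476
step 4: x_pred=1.6210  r=-6.0610  x^+=0.1421  v^+=-1.1745  a^+=-0.6165
step 5: x_pred=-1.6540  r=4.4540  x^+=-0.5672  v^+=-0.4111  a^+=-0.1285
step 6: x_pred=-1.1362  r=-2.5338  x^+=-1.7544  v^+=-1.4061  a^+=-0.4061
step 7: x_pred=-3.6775  r=7.0975  x^+=-1.9457  v^+=0.4846  a^+=0.3716
step 8: x_pred=-1.1244  r=-0.8556  x^+=-1.3332  v^+=0.6342  a^+=0.2778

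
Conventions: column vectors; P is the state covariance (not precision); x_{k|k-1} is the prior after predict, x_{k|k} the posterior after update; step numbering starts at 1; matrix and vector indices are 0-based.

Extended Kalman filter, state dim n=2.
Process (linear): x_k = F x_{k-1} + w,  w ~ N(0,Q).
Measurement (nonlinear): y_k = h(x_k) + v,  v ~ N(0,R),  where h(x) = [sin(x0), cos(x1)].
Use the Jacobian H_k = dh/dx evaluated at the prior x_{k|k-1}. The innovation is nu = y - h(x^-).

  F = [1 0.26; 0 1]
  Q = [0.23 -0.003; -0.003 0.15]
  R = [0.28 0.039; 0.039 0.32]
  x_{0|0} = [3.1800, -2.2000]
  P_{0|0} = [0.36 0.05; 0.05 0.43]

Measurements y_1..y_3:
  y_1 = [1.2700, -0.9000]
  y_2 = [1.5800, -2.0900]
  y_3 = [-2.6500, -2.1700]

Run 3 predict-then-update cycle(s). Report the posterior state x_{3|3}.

step 1: x^-=[2.6080, -2.2000]  P^-=[0.6451 0.1588; 0.1588 0.5800]  H_jac=[-0.8610 0.0000; 0.0000 0.8085]  S=[0.7582 -0.0715; -0.0715 0.6991]  K=[-0.7222 0.1097; -0.1182 0.6586]  nu=[0.7614, -0.3115]  x^+=[2.0240, -2.4951]  P^+=[0.2299 0.0086; 0.0086 0.2550]
step 2: x^-=[1.3752, -2.4951]  P^-=[0.4816 0.0719; 0.0719 0.4050]  H_jac=[0.1943 0.0000; 0.0000 0.6024]  S=[0.2982 0.0474; 0.0474 0.4669]  K=[0.3040 0.0619; -0.0368 0.5262]  nu=[0.5991, -1.2918]  x^+=[1.4774, -3.1969]  P^+=[0.4505 0.0526; 0.0526 0.2771]
step 3: x^-=[0.6462, -3.1969]  P^-=[0.7265 0.1216; 0.1216 0.4271]  H_jac=[0.7984 0.0000; 0.0000 -0.0553]  S=[0.7431 0.0336; 0.0336 0.3213]  K=[0.7853 -0.1031; 0.1346 -0.0876]  nu=[-3.2522, -1.1715]  x^+=[-1.7867, -3.5321]  P^+=[0.2704 0.0429; 0.0429 0.4120]

x_post = [-1.7867, -3.5321]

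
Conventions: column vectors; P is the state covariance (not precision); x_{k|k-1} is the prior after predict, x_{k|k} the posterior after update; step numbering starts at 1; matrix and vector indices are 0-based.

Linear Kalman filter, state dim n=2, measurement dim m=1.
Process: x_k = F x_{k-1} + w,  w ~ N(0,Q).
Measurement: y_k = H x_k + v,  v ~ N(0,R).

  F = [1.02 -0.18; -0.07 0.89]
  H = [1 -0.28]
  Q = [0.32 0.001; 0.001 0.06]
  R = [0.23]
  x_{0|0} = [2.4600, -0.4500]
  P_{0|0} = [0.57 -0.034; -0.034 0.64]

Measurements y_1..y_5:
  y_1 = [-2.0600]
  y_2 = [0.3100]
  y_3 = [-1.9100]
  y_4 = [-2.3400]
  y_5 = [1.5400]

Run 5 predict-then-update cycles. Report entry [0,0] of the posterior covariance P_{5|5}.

step 1: x^-=[2.5902, -0.5727]  P^-=[0.9462 -0.1735; -0.1735 0.5740]  S=[1.3184]  K=[0.7546; -0.2535]  nu=[-4.8106]  x^+=[-1.0397, 0.6468]  P^+=[0.1956 0.0787; 0.0787 0.4892]
step 2: x^-=[-1.1769, 0.6485]  P^-=[0.5104 -0.0189; -0.0189 0.4387]  S=[0.7854]  K=[0.6566; -0.1805]  nu=[1.6685]  x^+=[-0.0813, 0.3473]  P^+=[0.1718 0.0742; 0.0742 0.4131]
step 3: x^-=[-0.1455, 0.3148]  P^-=[0.4849 -0.0092; -0.0092 0.3788]  S=[0.7497]  K=[0.6502; -0.1537]  nu=[-1.6764]  x^+=[-1.2354, 0.5725]  P^+=[0.1680 0.0657; 0.0657 0.3611]
step 4: x^-=[-1.3632, 0.5960]  P^-=[0.4823 -0.0083; -0.0083 0.3387]  S=[0.7435]  K=[0.6518; -0.1387]  nu=[-0.8099]  x^+=[-1.8911, 0.7084]  P^+=[0.1664 0.0589; 0.0589 0.3243]
step 5: x^-=[-2.0564, 0.7628]  P^-=[0.4820 -0.0086; -0.0086 0.3104]  S=[0.7412]  K=[0.6536; -0.1289]  nu=[3.8100]  x^+=[0.4338, 0.2718]  P^+=[0.1654 0.0538; 0.0538 0.2981]

P_post[0,0] = 0.1654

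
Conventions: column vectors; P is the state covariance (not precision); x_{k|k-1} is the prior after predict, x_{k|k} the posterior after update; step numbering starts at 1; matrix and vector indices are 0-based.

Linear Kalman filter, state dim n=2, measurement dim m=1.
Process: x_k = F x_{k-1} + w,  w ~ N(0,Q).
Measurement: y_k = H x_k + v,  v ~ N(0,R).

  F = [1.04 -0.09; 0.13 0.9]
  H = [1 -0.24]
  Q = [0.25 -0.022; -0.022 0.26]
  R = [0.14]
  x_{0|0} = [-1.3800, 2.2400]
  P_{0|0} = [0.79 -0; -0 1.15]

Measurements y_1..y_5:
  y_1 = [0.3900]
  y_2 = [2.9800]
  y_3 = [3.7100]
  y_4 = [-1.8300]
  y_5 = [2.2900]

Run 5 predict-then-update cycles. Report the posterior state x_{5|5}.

x_post = [1.7847, 1.0878]

step 1: x^-=[-1.6368, 1.8366]  P^-=[1.1138 -0.0083; -0.0083 1.2049]  S=[1.3272]  K=[0.8407; -0.2242]  nu=[2.4676]  x^+=[0.4377, 1.2835]  P^+=[0.1757 0.2418; 0.2418 1.1382]
step 2: x^-=[0.3397, 1.2120]  P^-=[0.4040 0.1330; 0.1330 1.2415]  S=[0.5517]  K=[0.6745; -0.2989]  nu=[2.9312]  x^+=[2.3167, 0.3358]  P^+=[0.1531 0.2443; 0.2443 1.1922]
step 3: x^-=[2.3792, 0.6034]  P^-=[0.3795 0.1279; 0.1279 1.2854]  S=[0.5321]  K=[0.6554; -0.3394]  nu=[1.4756]  x^+=[3.3464, 0.1026]  P^+=[0.1509 0.2463; 0.2463 1.2241]
step 4: x^-=[3.4710, 0.5274]  P^-=[0.3770 0.1269; 0.1269 1.3117]  S=[0.5316]  K=[0.6518; -0.3535]  nu=[-5.1744]  x^+=[0.0982, 2.3565]  P^+=[0.1511 0.2494; 0.2494 1.2453]
step 5: x^-=[-0.1100, 2.1336]  P^-=[0.3768 0.1281; 0.1281 1.3296]  S=[0.5320]  K=[0.6506; -0.3591]  nu=[2.9121]  x^+=[1.7847, 1.0878]  P^+=[0.1517 0.2524; 0.2524 1.2610]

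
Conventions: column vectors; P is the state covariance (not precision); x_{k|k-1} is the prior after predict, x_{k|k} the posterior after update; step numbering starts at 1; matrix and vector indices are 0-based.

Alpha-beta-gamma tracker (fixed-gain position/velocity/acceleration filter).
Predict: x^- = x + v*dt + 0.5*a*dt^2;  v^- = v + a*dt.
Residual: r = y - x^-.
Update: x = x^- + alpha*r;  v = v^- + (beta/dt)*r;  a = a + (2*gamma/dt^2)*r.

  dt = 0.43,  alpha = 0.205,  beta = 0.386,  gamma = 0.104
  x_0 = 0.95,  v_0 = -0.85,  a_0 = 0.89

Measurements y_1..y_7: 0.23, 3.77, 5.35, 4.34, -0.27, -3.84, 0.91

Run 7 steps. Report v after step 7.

v_post = -18.6108

step 1: x_pred=0.6668  r=-0.4368  x^+=0.5772  v^+=-0.8594  a^+=0.3987
step 2: x_pred=0.2446  r=3.5254  x^+=0.9673  v^+=2.4767  a^+=4.3645
step 3: x_pred=2.4358  r=2.9142  x^+=3.0332  v^+=6.9695  a^+=7.6428
step 4: x_pred=6.7367  r=-2.3967  x^+=6.2453  v^+=8.1045  a^+=4.9468
step 5: x_pred=10.1876  r=-10.4576  x^+=8.0438  v^+=0.8441  a^+=-6.8173
step 6: x_pred=7.7765  r=-11.6165  x^+=5.3951  v^+=-12.5152  a^+=-19.8851
step 7: x_pred=-1.8248  r=2.7348  x^+=-1.2642  v^+=-18.6108  a^+=-16.8087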